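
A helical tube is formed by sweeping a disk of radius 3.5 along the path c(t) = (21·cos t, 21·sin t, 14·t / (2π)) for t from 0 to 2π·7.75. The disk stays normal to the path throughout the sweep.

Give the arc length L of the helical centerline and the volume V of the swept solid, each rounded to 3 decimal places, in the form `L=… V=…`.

2πR = 2π·21 = 131.946891
per-turn = √(131.946891² + 14²) = √(17409.9822 + 196) = √17605.9822 = 132.687536
L = 7.75 × 132.687536 = 1028.328403
V = π·3.5² × L = 38.484510 × 1028.328403 = 39574.714702

L=1028.328 V=39574.715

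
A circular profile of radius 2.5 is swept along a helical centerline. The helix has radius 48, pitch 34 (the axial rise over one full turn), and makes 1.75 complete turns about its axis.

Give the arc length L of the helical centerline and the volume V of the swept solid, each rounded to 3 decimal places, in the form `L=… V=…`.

2πR = 2π·48 = 301.592895
per-turn = √(301.592895² + 34²) = √(90958.2742 + 1156) = √92114.2742 = 303.503335
L = 1.75 × 303.503335 = 531.130836
V = π·2.5² × L = 19.634954 × 531.130836 = 10428.729572

L=531.131 V=10428.730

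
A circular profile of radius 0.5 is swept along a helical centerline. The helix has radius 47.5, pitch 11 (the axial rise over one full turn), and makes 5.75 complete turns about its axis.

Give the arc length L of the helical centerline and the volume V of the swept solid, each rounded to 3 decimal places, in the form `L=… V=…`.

L=1717.260 V=1348.733

2πR = 2π·47.5 = 298.451302
per-turn = √(298.451302² + 11²) = √(89073.1797 + 121) = √89194.1797 = 298.653946
L = 5.75 × 298.653946 = 1717.260192
V = π·0.5² × L = 0.785398 × 1717.260192 = 1348.733001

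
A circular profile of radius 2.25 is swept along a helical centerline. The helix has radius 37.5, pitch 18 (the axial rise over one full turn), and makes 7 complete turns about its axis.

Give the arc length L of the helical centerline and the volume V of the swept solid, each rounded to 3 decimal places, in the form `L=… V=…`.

L=1654.142 V=26307.992

2πR = 2π·37.5 = 235.619449
per-turn = √(235.619449² + 18²) = √(55516.5248 + 324) = √55840.5248 = 236.305998
L = 7 × 236.305998 = 1654.141987
V = π·2.25² × L = 15.904313 × 1654.141987 = 26307.991591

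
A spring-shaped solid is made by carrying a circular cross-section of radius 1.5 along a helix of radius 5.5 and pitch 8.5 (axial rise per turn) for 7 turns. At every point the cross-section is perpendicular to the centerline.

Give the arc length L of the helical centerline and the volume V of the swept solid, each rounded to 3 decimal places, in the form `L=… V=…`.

L=249.113 V=1760.874

2πR = 2π·5.5 = 34.557519
per-turn = √(34.557519² + 8.5²) = √(1194.2221 + 72.25) = √1266.4721 = 35.587528
L = 7 × 35.587528 = 249.112694
V = π·1.5² × L = 7.068583 × 249.112694 = 1760.873874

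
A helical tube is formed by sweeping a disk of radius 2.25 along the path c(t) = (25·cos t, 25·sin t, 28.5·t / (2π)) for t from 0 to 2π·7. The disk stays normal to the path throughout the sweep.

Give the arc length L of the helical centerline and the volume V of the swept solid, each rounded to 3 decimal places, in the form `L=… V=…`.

2πR = 2π·25 = 157.079633
per-turn = √(157.079633² + 28.5²) = √(24674.0110 + 812.25) = √25486.2610 = 159.644170
L = 7 × 159.644170 = 1117.509190
V = π·2.25² × L = 15.904313 × 1117.509190 = 17773.215720

L=1117.509 V=17773.216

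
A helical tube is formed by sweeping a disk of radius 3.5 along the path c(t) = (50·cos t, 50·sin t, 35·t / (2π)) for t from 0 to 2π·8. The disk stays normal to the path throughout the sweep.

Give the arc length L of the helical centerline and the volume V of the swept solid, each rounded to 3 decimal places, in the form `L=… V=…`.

2πR = 2π·50 = 314.159265
per-turn = √(314.159265² + 35²) = √(98696.0440 + 1225) = √99921.0440 = 316.102901
L = 8 × 316.102901 = 2528.823208
V = π·3.5² × L = 38.484510 × 2528.823208 = 97320.522048

L=2528.823 V=97320.522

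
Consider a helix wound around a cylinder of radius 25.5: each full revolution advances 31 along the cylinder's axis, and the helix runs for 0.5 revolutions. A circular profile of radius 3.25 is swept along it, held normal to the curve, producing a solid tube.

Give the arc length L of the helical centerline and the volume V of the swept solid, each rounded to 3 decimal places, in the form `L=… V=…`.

2πR = 2π·25.5 = 160.221225
per-turn = √(160.221225² + 31²) = √(25670.8410 + 961) = √26631.8410 = 163.192650
L = 0.5 × 163.192650 = 81.596325
V = π·3.25² × L = 33.183072 × 81.596325 = 2707.616762

L=81.596 V=2707.617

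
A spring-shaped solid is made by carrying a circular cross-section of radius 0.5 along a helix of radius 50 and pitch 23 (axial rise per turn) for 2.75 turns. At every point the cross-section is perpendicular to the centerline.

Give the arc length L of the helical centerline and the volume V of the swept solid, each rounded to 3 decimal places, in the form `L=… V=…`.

2πR = 2π·50 = 314.159265
per-turn = √(314.159265² + 23²) = √(98696.0440 + 529) = √99225.0440 = 315.000070
L = 2.75 × 315.000070 = 866.250192
V = π·0.5² × L = 0.785398 × 866.250192 = 680.351310

L=866.250 V=680.351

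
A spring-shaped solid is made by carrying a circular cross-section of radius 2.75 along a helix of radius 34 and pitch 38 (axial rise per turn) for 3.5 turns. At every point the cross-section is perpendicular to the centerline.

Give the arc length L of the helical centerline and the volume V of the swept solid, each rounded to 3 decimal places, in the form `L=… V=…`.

2πR = 2π·34 = 213.628300
per-turn = √(213.628300² + 38²) = √(45637.0508 + 1444) = √47081.0508 = 216.981683
L = 3.5 × 216.981683 = 759.435890
V = π·2.75² × L = 23.758294 × 759.435890 = 18042.901496

L=759.436 V=18042.901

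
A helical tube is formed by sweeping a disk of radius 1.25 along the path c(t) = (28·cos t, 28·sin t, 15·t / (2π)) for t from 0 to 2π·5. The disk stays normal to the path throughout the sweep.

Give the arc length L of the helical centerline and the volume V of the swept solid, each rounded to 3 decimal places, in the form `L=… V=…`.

2πR = 2π·28 = 175.929189
per-turn = √(175.929189² + 15²) = √(30951.0794 + 225) = √31176.0794 = 176.567492
L = 5 × 176.567492 = 882.837462
V = π·1.25² × L = 4.908739 × 882.837462 = 4333.618260

L=882.837 V=4333.618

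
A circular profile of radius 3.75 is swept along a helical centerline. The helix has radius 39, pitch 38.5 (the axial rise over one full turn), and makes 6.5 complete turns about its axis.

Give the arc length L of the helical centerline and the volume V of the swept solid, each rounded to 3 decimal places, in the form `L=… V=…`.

L=1612.327 V=71230.406

2πR = 2π·39 = 245.044227
per-turn = √(245.044227² + 38.5²) = √(60046.6732 + 1482.25) = √61528.9232 = 248.050243
L = 6.5 × 248.050243 = 1612.326581
V = π·3.75² × L = 44.178647 × 1612.326581 = 71230.406378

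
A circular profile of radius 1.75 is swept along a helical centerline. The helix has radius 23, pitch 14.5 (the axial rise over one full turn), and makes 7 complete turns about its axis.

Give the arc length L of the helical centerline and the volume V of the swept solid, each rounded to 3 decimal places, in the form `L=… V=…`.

2πR = 2π·23 = 144.513262
per-turn = √(144.513262² + 14.5²) = √(20884.0829 + 210.25) = √21094.3329 = 145.238882
L = 7 × 145.238882 = 1016.672176
V = π·1.75² × L = 9.621128 × 1016.672176 = 9781.532629

L=1016.672 V=9781.533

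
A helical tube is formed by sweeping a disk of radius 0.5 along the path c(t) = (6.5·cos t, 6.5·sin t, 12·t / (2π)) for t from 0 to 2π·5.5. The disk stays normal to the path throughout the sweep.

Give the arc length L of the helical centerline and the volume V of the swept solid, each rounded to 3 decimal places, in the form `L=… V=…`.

L=234.119 V=183.877

2πR = 2π·6.5 = 40.840704
per-turn = √(40.840704² + 12²) = √(1667.9631 + 144) = √1811.9631 = 42.567160
L = 5.5 × 42.567160 = 234.119382
V = π·0.5² × L = 0.785398 × 234.119382 = 183.876933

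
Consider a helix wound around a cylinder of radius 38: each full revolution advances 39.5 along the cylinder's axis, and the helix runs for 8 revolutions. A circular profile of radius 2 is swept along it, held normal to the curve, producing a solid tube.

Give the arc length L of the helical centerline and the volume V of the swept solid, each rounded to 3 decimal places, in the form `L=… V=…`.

L=1936.051 V=24329.134

2πR = 2π·38 = 238.761042
per-turn = √(238.761042² + 39.5²) = √(57006.8350 + 1560.25) = √58567.0850 = 242.006374
L = 8 × 242.006374 = 1936.050991
V = π·2² × L = 12.566371 × 1936.050991 = 24329.134286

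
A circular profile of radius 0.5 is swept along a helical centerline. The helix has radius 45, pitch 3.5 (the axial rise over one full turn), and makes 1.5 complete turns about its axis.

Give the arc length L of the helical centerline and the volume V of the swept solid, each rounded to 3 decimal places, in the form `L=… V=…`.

L=424.148 V=333.125

2πR = 2π·45 = 282.743339
per-turn = √(282.743339² + 3.5²) = √(79943.7956 + 12.25) = √79956.0456 = 282.765001
L = 1.5 × 282.765001 = 424.147501
V = π·0.5² × L = 0.785398 × 424.147501 = 333.124668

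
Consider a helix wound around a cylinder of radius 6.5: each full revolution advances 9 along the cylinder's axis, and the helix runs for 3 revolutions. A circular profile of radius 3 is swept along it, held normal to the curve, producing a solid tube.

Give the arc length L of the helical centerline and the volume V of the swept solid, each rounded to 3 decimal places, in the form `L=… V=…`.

2πR = 2π·6.5 = 40.840704
per-turn = √(40.840704² + 9²) = √(1667.9631 + 81) = √1748.9631 = 41.820607
L = 3 × 41.820607 = 125.461820
V = π·3² × L = 28.274334 × 125.461820 = 3547.349390

L=125.462 V=3547.349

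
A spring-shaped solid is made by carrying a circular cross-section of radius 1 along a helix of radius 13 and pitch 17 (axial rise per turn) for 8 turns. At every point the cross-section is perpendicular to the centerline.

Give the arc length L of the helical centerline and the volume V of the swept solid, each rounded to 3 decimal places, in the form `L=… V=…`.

2πR = 2π·13 = 81.681409
per-turn = √(81.681409² + 17²) = √(6671.8526 + 289) = √6960.8526 = 83.431724
L = 8 × 83.431724 = 667.453792
V = π·1² × L = 3.141593 × 667.453792 = 2096.867930

L=667.454 V=2096.868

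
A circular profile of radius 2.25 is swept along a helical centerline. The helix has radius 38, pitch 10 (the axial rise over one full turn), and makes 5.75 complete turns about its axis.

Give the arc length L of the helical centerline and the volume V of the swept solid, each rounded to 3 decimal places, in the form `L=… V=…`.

2πR = 2π·38 = 238.761042
per-turn = √(238.761042² + 10²) = √(57006.8350 + 100) = √57106.8350 = 238.970364
L = 5.75 × 238.970364 = 1374.079595
V = π·2.25² × L = 15.904313 × 1374.079595 = 21853.791700

L=1374.080 V=21853.792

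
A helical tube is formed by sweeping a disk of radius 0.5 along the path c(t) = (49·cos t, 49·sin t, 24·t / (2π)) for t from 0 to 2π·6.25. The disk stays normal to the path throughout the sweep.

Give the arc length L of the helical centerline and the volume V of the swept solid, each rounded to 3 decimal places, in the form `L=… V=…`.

2πR = 2π·49 = 307.876080
per-turn = √(307.876080² + 24²) = √(94787.6807 + 576) = √95363.6807 = 308.810105
L = 6.25 × 308.810105 = 1930.063153
V = π·0.5² × L = 0.785398 × 1930.063153 = 1515.868056

L=1930.063 V=1515.868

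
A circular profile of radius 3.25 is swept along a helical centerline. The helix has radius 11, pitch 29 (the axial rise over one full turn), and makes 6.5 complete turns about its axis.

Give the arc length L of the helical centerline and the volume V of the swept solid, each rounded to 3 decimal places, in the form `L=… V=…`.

2πR = 2π·11 = 69.115038
per-turn = √(69.115038² + 29²) = √(4776.8885 + 841) = √5617.8885 = 74.952575
L = 6.5 × 74.952575 = 487.191739
V = π·3.25² × L = 33.183072 × 487.191739 = 16166.518744

L=487.192 V=16166.519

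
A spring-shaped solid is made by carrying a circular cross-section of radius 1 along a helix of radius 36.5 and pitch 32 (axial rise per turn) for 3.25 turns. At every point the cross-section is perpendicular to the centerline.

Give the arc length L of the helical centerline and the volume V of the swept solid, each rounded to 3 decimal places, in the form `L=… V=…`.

2πR = 2π·36.5 = 229.336264
per-turn = √(229.336264² + 32²) = √(52595.1219 + 1024) = √53619.1219 = 231.558031
L = 3.25 × 231.558031 = 752.563602
V = π·1² × L = 3.141593 × 752.563602 = 2364.248282

L=752.564 V=2364.248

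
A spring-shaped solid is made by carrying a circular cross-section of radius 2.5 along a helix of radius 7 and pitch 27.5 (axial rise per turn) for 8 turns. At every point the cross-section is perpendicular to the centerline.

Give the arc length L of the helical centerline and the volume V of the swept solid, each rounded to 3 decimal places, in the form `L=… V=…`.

2πR = 2π·7 = 43.982297
per-turn = √(43.982297² + 27.5²) = √(1934.4425 + 756.25) = √2690.6925 = 51.871885
L = 8 × 51.871885 = 414.975081
V = π·2.5² × L = 19.634954 × 414.975081 = 8148.016656

L=414.975 V=8148.017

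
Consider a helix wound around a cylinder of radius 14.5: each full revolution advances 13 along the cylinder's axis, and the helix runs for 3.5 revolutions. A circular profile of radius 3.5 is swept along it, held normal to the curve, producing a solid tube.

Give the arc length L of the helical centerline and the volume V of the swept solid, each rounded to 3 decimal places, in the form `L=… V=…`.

2πR = 2π·14.5 = 91.106187
per-turn = √(91.106187² + 13²) = √(8300.3373 + 169) = √8469.3373 = 92.029003
L = 3.5 × 92.029003 = 322.101509
V = π·3.5² × L = 38.484510 × 322.101509 = 12395.918737

L=322.102 V=12395.919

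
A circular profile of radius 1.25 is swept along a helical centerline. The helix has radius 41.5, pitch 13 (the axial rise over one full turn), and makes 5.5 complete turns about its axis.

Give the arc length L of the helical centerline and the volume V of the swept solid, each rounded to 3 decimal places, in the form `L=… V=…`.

L=1435.918 V=7048.547

2πR = 2π·41.5 = 260.752190
per-turn = √(260.752190² + 13²) = √(67991.7047 + 169) = √68160.7047 = 261.076052
L = 5.5 × 261.076052 = 1435.918284
V = π·1.25² × L = 4.908739 × 1435.918284 = 7048.547393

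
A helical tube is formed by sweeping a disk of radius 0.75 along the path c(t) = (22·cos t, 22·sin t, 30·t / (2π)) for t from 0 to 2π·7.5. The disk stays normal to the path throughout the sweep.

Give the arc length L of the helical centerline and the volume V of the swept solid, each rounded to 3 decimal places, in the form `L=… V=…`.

2πR = 2π·22 = 138.230077
per-turn = √(138.230077² + 30²) = √(19107.5541 + 900) = √20007.5541 = 141.448062
L = 7.5 × 141.448062 = 1060.860462
V = π·0.75² × L = 1.767146 × 1060.860462 = 1874.695181

L=1060.860 V=1874.695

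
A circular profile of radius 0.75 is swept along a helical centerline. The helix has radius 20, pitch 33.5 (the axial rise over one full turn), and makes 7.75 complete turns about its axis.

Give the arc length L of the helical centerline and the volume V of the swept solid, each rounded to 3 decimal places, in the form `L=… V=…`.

L=1007.906 V=1781.117

2πR = 2π·20 = 125.663706
per-turn = √(125.663706² + 33.5²) = √(15791.3670 + 1122.25) = √16913.6170 = 130.052363
L = 7.75 × 130.052363 = 1007.905811
V = π·0.75² × L = 1.767146 × 1007.905811 = 1781.116589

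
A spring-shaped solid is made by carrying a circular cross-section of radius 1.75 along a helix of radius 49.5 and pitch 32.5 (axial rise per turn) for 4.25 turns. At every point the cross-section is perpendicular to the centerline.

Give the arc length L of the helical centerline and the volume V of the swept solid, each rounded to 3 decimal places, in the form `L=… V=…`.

L=1329.022 V=12786.692

2πR = 2π·49.5 = 311.017673
per-turn = √(311.017673² + 32.5²) = √(96731.9927 + 1056.25) = √97788.2427 = 312.711117
L = 4.25 × 312.711117 = 1329.022248
V = π·1.75² × L = 9.621128 × 1329.022248 = 12786.692496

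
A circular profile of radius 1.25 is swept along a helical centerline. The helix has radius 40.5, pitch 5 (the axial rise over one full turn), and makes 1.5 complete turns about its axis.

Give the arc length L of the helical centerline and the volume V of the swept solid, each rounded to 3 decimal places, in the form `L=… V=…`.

L=381.777 V=1874.044

2πR = 2π·40.5 = 254.469005
per-turn = √(254.469005² + 5²) = √(64754.4745 + 25) = √64779.4745 = 254.518122
L = 1.5 × 254.518122 = 381.777183
V = π·1.25² × L = 4.908739 × 381.777183 = 1874.044365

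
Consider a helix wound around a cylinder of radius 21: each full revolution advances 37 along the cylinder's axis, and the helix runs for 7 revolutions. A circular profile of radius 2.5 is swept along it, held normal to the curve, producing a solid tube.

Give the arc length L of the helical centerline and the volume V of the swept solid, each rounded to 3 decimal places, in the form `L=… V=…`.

L=959.255 V=18834.928

2πR = 2π·21 = 131.946891
per-turn = √(131.946891² + 37²) = √(17409.9822 + 1369) = √18778.9822 = 137.036426
L = 7 × 137.036426 = 959.254985
V = π·2.5² × L = 19.634954 × 959.254985 = 18834.927584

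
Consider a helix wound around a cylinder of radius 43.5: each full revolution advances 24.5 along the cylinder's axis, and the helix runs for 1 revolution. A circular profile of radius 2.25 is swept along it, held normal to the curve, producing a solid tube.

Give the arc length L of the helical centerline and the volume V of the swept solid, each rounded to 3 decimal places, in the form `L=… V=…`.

2πR = 2π·43.5 = 273.318561
per-turn = √(273.318561² + 24.5²) = √(74703.0357 + 600.25) = √75303.2857 = 274.414442
L = 1 × 274.414442 = 274.414442
V = π·2.25² × L = 15.904313 × 274.414442 = 4364.373117

L=274.414 V=4364.373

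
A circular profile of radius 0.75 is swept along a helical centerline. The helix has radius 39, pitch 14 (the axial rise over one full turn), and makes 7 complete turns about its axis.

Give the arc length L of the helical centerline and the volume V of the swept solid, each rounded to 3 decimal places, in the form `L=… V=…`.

2πR = 2π·39 = 245.044227
per-turn = √(245.044227² + 14²) = √(60046.6732 + 196) = √60242.6732 = 245.443829
L = 7 × 245.443829 = 1718.106803
V = π·0.75² × L = 1.767146 × 1718.106803 = 3036.145337

L=1718.107 V=3036.145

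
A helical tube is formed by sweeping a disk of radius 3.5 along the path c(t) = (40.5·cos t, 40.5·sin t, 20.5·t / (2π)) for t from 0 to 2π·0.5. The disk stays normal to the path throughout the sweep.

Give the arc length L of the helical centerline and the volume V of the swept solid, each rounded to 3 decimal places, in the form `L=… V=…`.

2πR = 2π·40.5 = 254.469005
per-turn = √(254.469005² + 20.5²) = √(64754.4745 + 420.25) = √65174.7245 = 255.293409
L = 0.5 × 255.293409 = 127.646704
V = π·3.5² × L = 38.484510 × 127.646704 = 4912.420869

L=127.647 V=4912.421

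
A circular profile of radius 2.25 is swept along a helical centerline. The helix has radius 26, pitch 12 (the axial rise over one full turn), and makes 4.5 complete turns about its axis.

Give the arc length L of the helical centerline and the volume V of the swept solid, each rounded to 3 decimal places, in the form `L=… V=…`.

2πR = 2π·26 = 163.362818
per-turn = √(163.362818² + 12²) = √(26687.4103 + 144) = √26831.4103 = 163.802962
L = 4.5 × 163.802962 = 737.113328
V = π·2.25² × L = 15.904313 × 737.113328 = 11723.280947

L=737.113 V=11723.281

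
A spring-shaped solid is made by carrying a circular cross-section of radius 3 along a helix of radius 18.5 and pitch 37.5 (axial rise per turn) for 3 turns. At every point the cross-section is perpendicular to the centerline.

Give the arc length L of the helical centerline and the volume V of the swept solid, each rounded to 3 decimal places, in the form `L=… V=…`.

L=366.415 V=10360.128

2πR = 2π·18.5 = 116.238928
per-turn = √(116.238928² + 37.5²) = √(13511.4884 + 1406.25) = √14917.7384 = 122.138194
L = 3 × 122.138194 = 366.414582
V = π·3² × L = 28.274334 × 366.414582 = 10360.128228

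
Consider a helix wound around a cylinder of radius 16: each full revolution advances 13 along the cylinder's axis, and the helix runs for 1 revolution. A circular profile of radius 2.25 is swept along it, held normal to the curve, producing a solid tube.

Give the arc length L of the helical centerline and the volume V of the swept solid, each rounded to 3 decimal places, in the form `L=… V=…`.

L=101.368 V=1612.189

2πR = 2π·16 = 100.530965
per-turn = √(100.530965² + 13²) = √(10106.4749 + 169) = √10275.4749 = 101.368017
L = 1 × 101.368017 = 101.368017
V = π·2.25² × L = 15.904313 × 101.368017 = 1612.188654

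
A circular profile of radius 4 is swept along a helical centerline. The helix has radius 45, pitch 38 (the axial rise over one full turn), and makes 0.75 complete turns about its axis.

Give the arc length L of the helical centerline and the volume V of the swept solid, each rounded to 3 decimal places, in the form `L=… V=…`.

2πR = 2π·45 = 282.743339
per-turn = √(282.743339² + 38²) = √(79943.7956 + 1444) = √81387.7956 = 285.285463
L = 0.75 × 285.285463 = 213.964098
V = π·4² × L = 50.265482 × 213.964098 = 10755.008593

L=213.964 V=10755.009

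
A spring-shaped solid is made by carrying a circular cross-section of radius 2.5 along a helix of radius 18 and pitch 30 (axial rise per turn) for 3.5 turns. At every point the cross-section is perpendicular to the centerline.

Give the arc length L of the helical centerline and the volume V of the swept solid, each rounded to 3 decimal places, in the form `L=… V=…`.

L=409.530 V=8041.103

2πR = 2π·18 = 113.097336
per-turn = √(113.097336² + 30²) = √(12791.0073 + 900) = √13691.0073 = 117.008578
L = 3.5 × 117.008578 = 409.530023
V = π·2.5² × L = 19.634954 × 409.530023 = 8041.103192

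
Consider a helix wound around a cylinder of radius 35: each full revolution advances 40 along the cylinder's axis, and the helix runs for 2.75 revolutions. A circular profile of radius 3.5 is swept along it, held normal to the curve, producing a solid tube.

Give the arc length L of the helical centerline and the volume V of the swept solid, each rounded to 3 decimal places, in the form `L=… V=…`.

2πR = 2π·35 = 219.911486
per-turn = √(219.911486² + 40²) = √(48361.0616 + 1600) = √49961.0616 = 223.519712
L = 2.75 × 223.519712 = 614.679207
V = π·3.5² × L = 38.484510 × 614.679207 = 23655.628110

L=614.679 V=23655.628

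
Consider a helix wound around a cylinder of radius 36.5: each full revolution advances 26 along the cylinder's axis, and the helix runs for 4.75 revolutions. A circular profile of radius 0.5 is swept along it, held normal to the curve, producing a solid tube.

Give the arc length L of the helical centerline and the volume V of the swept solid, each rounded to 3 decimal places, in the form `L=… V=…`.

2πR = 2π·36.5 = 229.336264
per-turn = √(229.336264² + 26²) = √(52595.1219 + 676) = √53271.1219 = 230.805377
L = 4.75 × 230.805377 = 1096.325539
V = π·0.5² × L = 0.785398 × 1096.325539 = 861.052065

L=1096.326 V=861.052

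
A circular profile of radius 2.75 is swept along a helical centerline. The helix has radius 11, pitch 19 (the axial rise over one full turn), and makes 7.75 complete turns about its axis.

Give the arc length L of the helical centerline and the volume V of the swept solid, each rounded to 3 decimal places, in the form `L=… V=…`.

L=555.513 V=13198.036

2πR = 2π·11 = 69.115038
per-turn = √(69.115038² + 19²) = √(4776.8885 + 361) = √5137.8885 = 71.679066
L = 7.75 × 71.679066 = 555.512763
V = π·2.75² × L = 23.758294 × 555.512763 = 13198.035790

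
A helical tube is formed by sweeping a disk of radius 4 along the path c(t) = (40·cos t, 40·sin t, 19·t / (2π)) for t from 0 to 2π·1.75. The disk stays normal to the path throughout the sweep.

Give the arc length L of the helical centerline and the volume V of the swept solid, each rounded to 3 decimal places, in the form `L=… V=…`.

2πR = 2π·40 = 251.327412
per-turn = √(251.327412² + 19²) = √(63165.4682 + 361) = √63526.4682 = 252.044576
L = 1.75 × 252.044576 = 441.078008
V = π·4² × L = 50.265482 × 441.078008 = 22170.998852

L=441.078 V=22170.999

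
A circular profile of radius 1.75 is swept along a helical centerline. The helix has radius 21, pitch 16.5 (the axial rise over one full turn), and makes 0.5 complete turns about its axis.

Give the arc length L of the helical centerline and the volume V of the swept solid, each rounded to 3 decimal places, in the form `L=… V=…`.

L=66.487 V=639.683

2πR = 2π·21 = 131.946891
per-turn = √(131.946891² + 16.5²) = √(17409.9822 + 272.25) = √17682.2322 = 132.974555
L = 0.5 × 132.974555 = 66.487277
V = π·1.75² × L = 9.621128 × 66.487277 = 639.682572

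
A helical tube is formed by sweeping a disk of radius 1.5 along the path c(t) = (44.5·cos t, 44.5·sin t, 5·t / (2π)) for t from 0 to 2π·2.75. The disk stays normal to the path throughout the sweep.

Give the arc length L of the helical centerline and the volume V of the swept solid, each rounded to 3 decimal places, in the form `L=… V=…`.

L=769.028 V=5435.937

2πR = 2π·44.5 = 279.601746
per-turn = √(279.601746² + 5²) = √(78177.1365 + 25) = √78202.1365 = 279.646449
L = 2.75 × 279.646449 = 769.027735
V = π·1.5² × L = 7.068583 × 769.027735 = 5435.936735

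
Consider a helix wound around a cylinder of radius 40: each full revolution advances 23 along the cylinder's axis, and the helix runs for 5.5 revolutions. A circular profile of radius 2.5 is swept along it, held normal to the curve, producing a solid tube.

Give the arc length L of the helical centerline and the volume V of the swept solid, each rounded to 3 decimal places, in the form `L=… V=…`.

L=1388.077 V=27254.827

2πR = 2π·40 = 251.327412
per-turn = √(251.327412² + 23²) = √(63165.4682 + 529) = √63694.4682 = 252.377630
L = 5.5 × 252.377630 = 1388.076965
V = π·2.5² × L = 19.634954 × 1388.076965 = 27254.827483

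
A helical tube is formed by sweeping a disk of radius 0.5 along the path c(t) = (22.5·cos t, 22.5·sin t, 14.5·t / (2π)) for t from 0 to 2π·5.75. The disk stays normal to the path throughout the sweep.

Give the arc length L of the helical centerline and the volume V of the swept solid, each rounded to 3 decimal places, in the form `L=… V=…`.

2πR = 2π·22.5 = 141.371669
per-turn = √(141.371669² + 14.5²) = √(19985.9489 + 210.25) = √20196.1989 = 142.113331
L = 5.75 × 142.113331 = 817.151655
V = π·0.5² × L = 0.785398 × 817.151655 = 641.789409

L=817.152 V=641.789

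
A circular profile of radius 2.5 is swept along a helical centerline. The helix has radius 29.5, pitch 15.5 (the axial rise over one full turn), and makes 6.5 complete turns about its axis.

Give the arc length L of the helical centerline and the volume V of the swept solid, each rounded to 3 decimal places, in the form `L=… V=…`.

L=1209.006 V=23738.777

2πR = 2π·29.5 = 185.353967
per-turn = √(185.353967² + 15.5²) = √(34356.0929 + 240.25) = √34596.3429 = 186.000922
L = 6.5 × 186.000922 = 1209.005992
V = π·2.5² × L = 19.634954 × 1209.005992 = 23738.777139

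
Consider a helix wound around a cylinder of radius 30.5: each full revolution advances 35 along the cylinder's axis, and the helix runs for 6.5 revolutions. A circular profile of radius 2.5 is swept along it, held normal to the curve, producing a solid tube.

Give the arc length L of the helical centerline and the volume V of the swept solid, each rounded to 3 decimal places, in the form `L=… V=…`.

2πR = 2π·30.5 = 191.637152
per-turn = √(191.637152² + 35²) = √(36724.7980 + 1225) = √37949.7980 = 194.807079
L = 6.5 × 194.807079 = 1266.246013
V = π·2.5² × L = 19.634954 × 1266.246013 = 24862.682318

L=1266.246 V=24862.682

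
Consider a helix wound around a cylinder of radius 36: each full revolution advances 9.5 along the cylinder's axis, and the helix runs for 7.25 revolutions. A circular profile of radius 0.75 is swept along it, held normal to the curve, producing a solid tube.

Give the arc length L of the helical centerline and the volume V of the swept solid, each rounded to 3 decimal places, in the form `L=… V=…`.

L=1641.357 V=2900.517

2πR = 2π·36 = 226.194671
per-turn = √(226.194671² + 9.5²) = √(51164.0292 + 90.25) = √51254.2792 = 226.394079
L = 7.25 × 226.394079 = 1641.357076
V = π·0.75² × L = 1.767146 × 1641.357076 = 2900.517374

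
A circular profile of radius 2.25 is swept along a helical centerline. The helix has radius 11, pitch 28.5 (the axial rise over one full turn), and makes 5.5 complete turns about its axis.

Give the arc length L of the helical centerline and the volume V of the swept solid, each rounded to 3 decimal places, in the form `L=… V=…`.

L=411.183 V=6539.583

2πR = 2π·11 = 69.115038
per-turn = √(69.115038² + 28.5²) = √(4776.8885 + 812.25) = √5589.1385 = 74.760541
L = 5.5 × 74.760541 = 411.182977
V = π·2.25² × L = 15.904313 × 411.182977 = 6539.582687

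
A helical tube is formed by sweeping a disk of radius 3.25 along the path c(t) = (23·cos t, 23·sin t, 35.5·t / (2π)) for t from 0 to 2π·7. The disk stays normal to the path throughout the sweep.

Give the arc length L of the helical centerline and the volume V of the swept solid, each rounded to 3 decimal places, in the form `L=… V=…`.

2πR = 2π·23 = 144.513262
per-turn = √(144.513262² + 35.5²) = √(20884.0829 + 1260.25) = √22144.3329 = 148.809720
L = 7 × 148.809720 = 1041.668043
V = π·3.25² × L = 33.183072 × 1041.668043 = 34565.746106

L=1041.668 V=34565.746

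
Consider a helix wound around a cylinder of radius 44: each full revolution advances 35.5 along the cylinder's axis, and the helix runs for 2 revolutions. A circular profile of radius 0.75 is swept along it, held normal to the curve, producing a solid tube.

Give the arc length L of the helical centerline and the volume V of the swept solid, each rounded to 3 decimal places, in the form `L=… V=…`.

2πR = 2π·44 = 276.460154
per-turn = √(276.460154² + 35.5²) = √(76430.2165 + 1260.25) = √77690.4665 = 278.730096
L = 2 × 278.730096 = 557.460192
V = π·0.75² × L = 1.767146 × 557.460192 = 985.113475

L=557.460 V=985.113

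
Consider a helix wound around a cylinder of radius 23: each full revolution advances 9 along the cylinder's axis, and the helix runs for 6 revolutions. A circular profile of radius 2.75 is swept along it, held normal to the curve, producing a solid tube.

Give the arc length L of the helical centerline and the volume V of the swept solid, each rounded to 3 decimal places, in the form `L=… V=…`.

2πR = 2π·23 = 144.513262
per-turn = √(144.513262² + 9²) = √(20884.0829 + 81) = √20965.0829 = 144.793242
L = 6 × 144.793242 = 868.759452
V = π·2.75² × L = 23.758294 × 868.759452 = 20640.242853

L=868.759 V=20640.243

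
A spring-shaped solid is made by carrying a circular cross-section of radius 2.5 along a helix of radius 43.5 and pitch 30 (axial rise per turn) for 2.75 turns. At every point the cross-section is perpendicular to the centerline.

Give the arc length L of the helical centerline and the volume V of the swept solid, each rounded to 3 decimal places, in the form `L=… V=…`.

2πR = 2π·43.5 = 273.318561
per-turn = √(273.318561² + 30²) = √(74703.0357 + 900) = √75603.0357 = 274.960062
L = 2.75 × 274.960062 = 756.140171
V = π·2.5² × L = 19.634954 × 756.140171 = 14846.777531

L=756.140 V=14846.778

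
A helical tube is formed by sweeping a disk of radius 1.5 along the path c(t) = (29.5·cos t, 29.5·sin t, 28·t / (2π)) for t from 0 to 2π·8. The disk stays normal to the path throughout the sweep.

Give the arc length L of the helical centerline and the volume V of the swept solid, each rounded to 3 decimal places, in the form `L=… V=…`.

L=1499.655 V=10600.438

2πR = 2π·29.5 = 185.353967
per-turn = √(185.353967² + 28²) = √(34356.0929 + 784) = √35140.0929 = 187.456910
L = 8 × 187.456910 = 1499.655276
V = π·1.5² × L = 7.068583 × 1499.655276 = 10600.438496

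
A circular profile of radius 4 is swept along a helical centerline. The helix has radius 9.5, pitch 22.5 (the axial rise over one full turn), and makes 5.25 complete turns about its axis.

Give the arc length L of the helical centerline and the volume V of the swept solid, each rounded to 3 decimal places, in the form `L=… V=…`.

2πR = 2π·9.5 = 59.690260
per-turn = √(59.690260² + 22.5²) = √(3562.9272 + 506.25) = √4069.1772 = 63.790103
L = 5.25 × 63.790103 = 334.898039
V = π·4² × L = 50.265482 × 334.898039 = 16833.811485

L=334.898 V=16833.811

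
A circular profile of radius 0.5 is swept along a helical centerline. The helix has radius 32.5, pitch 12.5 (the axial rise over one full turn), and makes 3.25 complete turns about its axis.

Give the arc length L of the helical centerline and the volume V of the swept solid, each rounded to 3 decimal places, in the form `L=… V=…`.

2πR = 2π·32.5 = 204.203522
per-turn = √(204.203522² + 12.5²) = √(41699.0786 + 156.25) = √41855.3286 = 204.585749
L = 3.25 × 204.585749 = 664.903683
V = π·0.5² × L = 0.785398 × 664.903683 = 522.214132

L=664.904 V=522.214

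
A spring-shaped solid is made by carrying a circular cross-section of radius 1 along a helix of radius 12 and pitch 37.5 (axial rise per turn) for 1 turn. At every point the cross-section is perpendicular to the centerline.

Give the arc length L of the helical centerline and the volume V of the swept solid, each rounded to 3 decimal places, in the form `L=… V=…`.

L=84.209 V=264.550

2πR = 2π·12 = 75.398224
per-turn = √(75.398224² + 37.5²) = √(5684.8921 + 1406.25) = √7091.1421 = 84.208920
L = 1 × 84.208920 = 84.208920
V = π·1² × L = 3.141593 × 84.208920 = 264.550123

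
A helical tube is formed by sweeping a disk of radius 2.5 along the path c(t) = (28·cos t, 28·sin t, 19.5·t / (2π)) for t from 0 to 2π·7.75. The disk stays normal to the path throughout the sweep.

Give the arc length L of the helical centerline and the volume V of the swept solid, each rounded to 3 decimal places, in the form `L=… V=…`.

L=1371.801 V=26935.250

2πR = 2π·28 = 175.929189
per-turn = √(175.929189² + 19.5²) = √(30951.0794 + 380.25) = √31331.3294 = 177.006580
L = 7.75 × 177.006580 = 1371.800996
V = π·2.5² × L = 19.634954 × 1371.800996 = 26935.249567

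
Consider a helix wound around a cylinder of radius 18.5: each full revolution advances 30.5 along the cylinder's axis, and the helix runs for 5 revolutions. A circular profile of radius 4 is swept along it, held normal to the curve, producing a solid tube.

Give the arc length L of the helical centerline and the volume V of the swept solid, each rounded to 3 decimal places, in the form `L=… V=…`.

2πR = 2π·18.5 = 116.238928
per-turn = √(116.238928² + 30.5²) = √(13511.4884 + 930.25) = √14441.7384 = 120.173784
L = 5 × 120.173784 = 600.868921
V = π·4² × L = 50.265482 × 600.868921 = 30202.966225

L=600.869 V=30202.966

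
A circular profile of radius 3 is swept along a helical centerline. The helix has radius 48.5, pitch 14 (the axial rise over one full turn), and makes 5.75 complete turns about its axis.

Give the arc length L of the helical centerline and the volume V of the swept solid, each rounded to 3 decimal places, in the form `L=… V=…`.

L=1754.071 V=49595.203

2πR = 2π·48.5 = 304.734487
per-turn = √(304.734487² + 14²) = √(92863.1078 + 196) = √93059.1078 = 305.055909
L = 5.75 × 305.055909 = 1754.071479
V = π·3² × L = 28.274334 × 1754.071479 = 49595.202639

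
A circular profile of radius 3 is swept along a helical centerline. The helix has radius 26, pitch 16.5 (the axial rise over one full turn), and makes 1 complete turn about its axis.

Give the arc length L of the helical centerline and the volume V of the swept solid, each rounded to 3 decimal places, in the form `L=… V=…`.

2πR = 2π·26 = 163.362818
per-turn = √(163.362818² + 16.5²) = √(26687.4103 + 272.25) = √26959.6603 = 164.193972
L = 1 × 164.193972 = 164.193972
V = π·3² × L = 28.274334 × 164.193972 = 4642.475174

L=164.194 V=4642.475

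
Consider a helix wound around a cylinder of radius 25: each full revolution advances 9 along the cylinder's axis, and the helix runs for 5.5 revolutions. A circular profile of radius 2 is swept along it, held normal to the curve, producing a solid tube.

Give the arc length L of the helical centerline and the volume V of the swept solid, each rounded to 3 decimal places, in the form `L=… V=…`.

L=865.355 V=10874.370

2πR = 2π·25 = 157.079633
per-turn = √(157.079633² + 9²) = √(24674.0110 + 81) = √24755.0110 = 157.337252
L = 5.5 × 157.337252 = 865.354888
V = π·2² × L = 12.566371 × 865.354888 = 10874.370240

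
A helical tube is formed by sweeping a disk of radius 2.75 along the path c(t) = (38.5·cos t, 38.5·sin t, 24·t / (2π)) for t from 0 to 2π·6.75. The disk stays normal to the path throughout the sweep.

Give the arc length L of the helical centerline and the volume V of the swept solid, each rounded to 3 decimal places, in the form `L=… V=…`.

L=1640.859 V=38984.021

2πR = 2π·38.5 = 241.902634
per-turn = √(241.902634² + 24²) = √(58516.8845 + 576) = √59092.8845 = 243.090281
L = 6.75 × 243.090281 = 1640.859394
V = π·2.75² × L = 23.758294 × 1640.859394 = 38984.020614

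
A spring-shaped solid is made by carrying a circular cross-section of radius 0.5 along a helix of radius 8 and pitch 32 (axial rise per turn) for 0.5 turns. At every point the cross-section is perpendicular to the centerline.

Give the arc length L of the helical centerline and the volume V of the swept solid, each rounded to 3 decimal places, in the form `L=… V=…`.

2πR = 2π·8 = 50.265482
per-turn = √(50.265482² + 32²) = √(2526.6187 + 1024) = √3550.6187 = 59.587068
L = 0.5 × 59.587068 = 29.793534
V = π·0.5² × L = 0.785398 × 29.793534 = 23.399787

L=29.794 V=23.400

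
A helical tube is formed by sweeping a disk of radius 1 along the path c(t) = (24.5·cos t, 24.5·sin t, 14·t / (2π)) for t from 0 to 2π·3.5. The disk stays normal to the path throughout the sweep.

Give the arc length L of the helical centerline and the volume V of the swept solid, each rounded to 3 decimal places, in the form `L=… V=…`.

L=541.007 V=1699.623

2πR = 2π·24.5 = 153.938040
per-turn = √(153.938040² + 14²) = √(23696.9202 + 196) = √23892.9202 = 154.573349
L = 3.5 × 154.573349 = 541.006721
V = π·1² × L = 3.141593 × 541.006721 = 1699.622740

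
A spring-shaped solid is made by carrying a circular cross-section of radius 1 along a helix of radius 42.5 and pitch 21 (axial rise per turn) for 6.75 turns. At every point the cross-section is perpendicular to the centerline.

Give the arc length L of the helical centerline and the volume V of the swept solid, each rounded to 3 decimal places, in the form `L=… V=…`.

2πR = 2π·42.5 = 267.035376
per-turn = √(267.035376² + 21²) = √(71307.8918 + 441) = √71748.8918 = 267.859836
L = 6.75 × 267.859836 = 1808.053894
V = π·1² × L = 3.141593 × 1808.053894 = 5680.168830

L=1808.054 V=5680.169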